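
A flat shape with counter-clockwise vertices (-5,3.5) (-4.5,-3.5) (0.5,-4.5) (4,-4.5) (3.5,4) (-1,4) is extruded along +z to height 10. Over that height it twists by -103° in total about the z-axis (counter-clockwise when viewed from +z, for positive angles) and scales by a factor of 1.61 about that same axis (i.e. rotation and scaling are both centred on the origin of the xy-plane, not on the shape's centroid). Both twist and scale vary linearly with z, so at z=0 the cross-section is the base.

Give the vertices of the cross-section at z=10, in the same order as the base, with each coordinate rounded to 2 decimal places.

Cross-section at z=10: (7.30,6.58) (-3.86,8.33) (-7.24,0.85) (-8.51,-4.65) (5.01,-6.94) (6.64,0.12)

t = z/height = 10/10 = 1
s = 1 + (scale-1)·z/height = 1 + (1.61-1)·10/10 = 1.610000
θ = twist·z/height = -103°·10/10 = -103.0000° = -1.797689 rad
cos θ = -0.224951, sin θ = -0.974370 (intermediates below are computed at full precision and shown rounded to 5 d.p.)
v1: (-5,3.5) → rotate → (4.53505,4.08452) → ×s → (7.30143,6.57608) → (7.30,6.58)
v2: (-4.5,-3.5) → rotate → (-2.39802,5.17199) → ×s → (-3.86080,8.32691) → (-3.86,8.33)
v3: (0.5,-4.5) → rotate → (-4.49714,0.52509) → ×s → (-7.24040,0.84540) → (-7.24,0.85)
v4: (4,-4.5) → rotate → (-5.28447,-2.88520) → ×s → (-8.50800,-4.64517) → (-8.51,-4.65)
v5: (3.5,4) → rotate → (3.11015,-4.31010) → ×s → (5.00734,-6.93926) → (5.01,-6.94)
v6: (-1,4) → rotate → (4.12243,0.07457) → ×s → (6.63711,0.12005) → (6.64,0.12)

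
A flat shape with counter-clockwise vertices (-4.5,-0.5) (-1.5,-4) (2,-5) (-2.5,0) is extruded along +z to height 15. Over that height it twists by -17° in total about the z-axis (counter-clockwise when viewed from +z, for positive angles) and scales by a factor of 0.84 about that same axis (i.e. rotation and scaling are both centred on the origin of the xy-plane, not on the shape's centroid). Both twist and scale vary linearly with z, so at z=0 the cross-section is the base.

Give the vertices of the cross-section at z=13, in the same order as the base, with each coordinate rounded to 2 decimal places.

t = z/height = 13/15 = 0.866667
s = 1 + (scale-1)·z/height = 1 + (0.84-1)·13/15 = 0.861333
θ = twist·z/height = -17°·13/15 = -14.7333° = -0.257145 rad
cos θ = 0.967120, sin θ = -0.254321 (intermediates below are computed at full precision and shown rounded to 5 d.p.)
v1: (-4.5,-0.5) → rotate → (-4.47920,0.66088) → ×s → (-3.85808,0.56924) → (-3.86,0.57)
v2: (-1.5,-4) → rotate → (-2.46796,-3.48700) → ×s → (-2.12574,-3.00347) → (-2.13,-3.00)
v3: (2,-5) → rotate → (0.66264,-5.34424) → ×s → (0.57075,-4.60317) → (0.57,-4.60)
v4: (-2.5,0) → rotate → (-2.41780,0.63580) → ×s → (-2.08253,0.54764) → (-2.08,0.55)

Cross-section at z=13: (-3.86,0.57) (-2.13,-3.00) (0.57,-4.60) (-2.08,0.55)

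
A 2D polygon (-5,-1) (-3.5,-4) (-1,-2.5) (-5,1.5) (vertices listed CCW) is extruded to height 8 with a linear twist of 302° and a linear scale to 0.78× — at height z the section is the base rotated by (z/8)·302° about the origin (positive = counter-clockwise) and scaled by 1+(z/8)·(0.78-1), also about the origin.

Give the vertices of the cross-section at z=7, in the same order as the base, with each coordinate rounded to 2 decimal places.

t = z/height = 7/8 = 0.875
s = 1 + (scale-1)·z/height = 1 + (0.78-1)·7/8 = 0.807500
θ = twist·z/height = 302°·7/8 = 264.2500° = 4.612033 rad
cos θ = -0.100188, sin θ = -0.994969 (intermediates below are computed at full precision and shown rounded to 5 d.p.)
v1: (-5,-1) → rotate → (-0.49403,5.07503) → ×s → (-0.39893,4.09809) → (-0.40,4.10)
v2: (-3.5,-4) → rotate → (-3.62922,3.88314) → ×s → (-2.93059,3.13564) → (-2.93,3.14)
v3: (-1,-2.5) → rotate → (-2.38723,1.24544) → ×s → (-1.92769,1.00569) → (-1.93,1.01)
v4: (-5,1.5) → rotate → (1.99339,4.82456) → ×s → (1.60966,3.89583) → (1.61,3.90)

Cross-section at z=7: (-0.40,4.10) (-2.93,3.14) (-1.93,1.01) (1.61,3.90)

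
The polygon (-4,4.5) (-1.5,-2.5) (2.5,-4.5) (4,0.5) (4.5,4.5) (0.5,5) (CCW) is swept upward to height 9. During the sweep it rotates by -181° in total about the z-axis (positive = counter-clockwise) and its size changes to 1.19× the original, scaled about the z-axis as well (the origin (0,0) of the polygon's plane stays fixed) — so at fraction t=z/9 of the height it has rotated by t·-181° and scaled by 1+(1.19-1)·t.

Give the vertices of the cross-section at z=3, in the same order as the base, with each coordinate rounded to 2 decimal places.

Cross-section at z=3: (2.05,6.06) (-3.10,0.07) (-2.84,-4.68) (2.57,-3.43) (6.53,-1.79) (4.88,2.17)

t = z/height = 3/9 = 0.333333
s = 1 + (scale-1)·z/height = 1 + (1.19-1)·3/9 = 1.063333
θ = twist·z/height = -181°·3/9 = -60.3333° = -1.053015 rad
cos θ = 0.494953, sin θ = -0.868920 (intermediates below are computed at full precision and shown rounded to 5 d.p.)
v1: (-4,4.5) → rotate → (1.93033,5.70297) → ×s → (2.05258,6.06416) → (2.05,6.06)
v2: (-1.5,-2.5) → rotate → (-2.91473,0.06600) → ×s → (-3.09933,0.07018) → (-3.10,0.07)
v3: (2.5,-4.5) → rotate → (-2.67276,-4.39959) → ×s → (-2.84203,-4.67823) → (-2.84,-4.68)
v4: (4,0.5) → rotate → (2.41427,-3.22820) → ×s → (2.56718,-3.43265) → (2.57,-3.43)
v5: (4.5,4.5) → rotate → (6.13743,-1.68285) → ×s → (6.52613,-1.78943) → (6.53,-1.79)
v6: (0.5,5) → rotate → (4.59207,2.04031) → ×s → (4.88291,2.16953) → (4.88,2.17)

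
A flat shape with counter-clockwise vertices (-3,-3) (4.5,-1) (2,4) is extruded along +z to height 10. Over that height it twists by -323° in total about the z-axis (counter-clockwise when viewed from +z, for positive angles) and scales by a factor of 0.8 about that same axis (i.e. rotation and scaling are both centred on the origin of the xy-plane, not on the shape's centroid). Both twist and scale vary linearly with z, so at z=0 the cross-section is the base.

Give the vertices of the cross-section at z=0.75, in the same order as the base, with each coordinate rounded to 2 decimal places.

Cross-section at z=0.75: (-3.91,-1.48) (3.64,-2.72) (3.41,2.78)

t = z/height = 0.75/10 = 0.075
s = 1 + (scale-1)·z/height = 1 + (0.8-1)·0.75/10 = 0.985000
θ = twist·z/height = -323°·0.75/10 = -24.2250° = -0.422806 rad
cos θ = 0.911941, sin θ = -0.410321 (intermediates below are computed at full precision and shown rounded to 5 d.p.)
v1: (-3,-3) → rotate → (-3.96679,-1.50486) → ×s → (-3.90728,-1.48229) → (-3.91,-1.48)
v2: (4.5,-1) → rotate → (3.69341,-2.75839) → ×s → (3.63801,-2.71701) → (3.64,-2.72)
v3: (2,4) → rotate → (3.46517,2.82712) → ×s → (3.41319,2.78472) → (3.41,2.78)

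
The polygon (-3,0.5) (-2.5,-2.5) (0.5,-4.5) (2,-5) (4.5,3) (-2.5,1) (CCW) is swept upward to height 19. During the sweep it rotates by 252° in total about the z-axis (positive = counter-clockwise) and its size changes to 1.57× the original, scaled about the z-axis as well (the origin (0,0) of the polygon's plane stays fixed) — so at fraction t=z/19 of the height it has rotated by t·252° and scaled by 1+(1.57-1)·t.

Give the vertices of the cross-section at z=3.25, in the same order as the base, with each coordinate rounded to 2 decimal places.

t = z/height = 3.25/19 = 0.171053
s = 1 + (scale-1)·z/height = 1 + (1.57-1)·3.25/19 = 1.097500
θ = twist·z/height = 252°·3.25/19 = 43.1053° = 0.752329 rad
cos θ = 0.730100, sin θ = 0.683341 (intermediates below are computed at full precision and shown rounded to 5 d.p.)
v1: (-3,0.5) → rotate → (-2.53197,-1.68497) → ×s → (-2.77884,-1.84926) → (-2.78,-1.85)
v2: (-2.5,-2.5) → rotate → (-0.11690,-3.53360) → ×s → (-0.12829,-3.87813) → (-0.13,-3.88)
v3: (0.5,-4.5) → rotate → (3.44008,-2.94378) → ×s → (3.77549,-3.23080) → (3.78,-3.23)
v4: (2,-5) → rotate → (4.87690,-2.28382) → ×s → (5.35240,-2.50649) → (5.35,-2.51)
v5: (4.5,3) → rotate → (1.23543,5.26533) → ×s → (1.35588,5.77870) → (1.36,5.78)
v6: (-2.5,1) → rotate → (-2.50859,-0.97825) → ×s → (-2.75318,-1.07363) → (-2.75,-1.07)

Cross-section at z=3.25: (-2.78,-1.85) (-0.13,-3.88) (3.78,-3.23) (5.35,-2.51) (1.36,5.78) (-2.75,-1.07)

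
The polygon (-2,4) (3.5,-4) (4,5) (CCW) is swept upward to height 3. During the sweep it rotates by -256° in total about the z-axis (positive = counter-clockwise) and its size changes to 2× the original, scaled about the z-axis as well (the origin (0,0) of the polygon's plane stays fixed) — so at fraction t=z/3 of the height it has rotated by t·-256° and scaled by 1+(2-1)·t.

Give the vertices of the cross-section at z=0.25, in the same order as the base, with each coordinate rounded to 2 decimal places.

Cross-section at z=0.25: (-0.44,4.82) (1.96,-5.42) (6.01,3.47)

t = z/height = 0.25/3 = 0.0833333
s = 1 + (scale-1)·z/height = 1 + (2-1)·0.25/3 = 1.083333
θ = twist·z/height = -256°·0.25/3 = -21.3333° = -0.372337 rad
cos θ = 0.931480, sin θ = -0.363793 (intermediates below are computed at full precision and shown rounded to 5 d.p.)
v1: (-2,4) → rotate → (-0.40779,4.45351) → ×s → (-0.44177,4.82463) → (-0.44,4.82)
v2: (3.5,-4) → rotate → (1.80501,-4.99920) → ×s → (1.95542,-5.41579) → (1.96,-5.42)
v3: (4,5) → rotate → (5.54488,3.20223) → ×s → (6.00696,3.46908) → (6.01,3.47)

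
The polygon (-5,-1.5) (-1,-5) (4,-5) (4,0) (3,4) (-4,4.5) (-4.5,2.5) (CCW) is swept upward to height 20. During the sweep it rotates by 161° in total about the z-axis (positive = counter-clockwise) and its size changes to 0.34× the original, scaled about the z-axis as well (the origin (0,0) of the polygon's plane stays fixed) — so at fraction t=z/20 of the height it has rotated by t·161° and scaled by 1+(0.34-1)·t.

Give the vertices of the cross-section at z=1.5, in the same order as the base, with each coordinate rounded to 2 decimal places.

t = z/height = 1.5/20 = 0.075
s = 1 + (scale-1)·z/height = 1 + (0.34-1)·1.5/20 = 0.950500
θ = twist·z/height = 161°·1.5/20 = 12.0750° = 0.210749 rad
cos θ = 0.977875, sin θ = 0.209192 (intermediates below are computed at full precision and shown rounded to 5 d.p.)
v1: (-5,-1.5) → rotate → (-4.57559,-2.51277) → ×s → (-4.34909,-2.38839) → (-4.35,-2.39)
v2: (-1,-5) → rotate → (0.06808,-5.09856) → ×s → (0.06471,-4.84619) → (0.06,-4.85)
v3: (4,-5) → rotate → (4.95746,-4.05261) → ×s → (4.71206,-3.85200) → (4.71,-3.85)
v4: (4,0) → rotate → (3.91150,0.83677) → ×s → (3.71788,0.79535) → (3.72,0.80)
v5: (3,4) → rotate → (2.09686,4.53907) → ×s → (1.99306,4.31439) → (1.99,4.31)
v6: (-4,4.5) → rotate → (-4.85286,3.56367) → ×s → (-4.61265,3.38727) → (-4.61,3.39)
v7: (-4.5,2.5) → rotate → (-4.92342,1.50332) → ×s → (-4.67971,1.42891) → (-4.68,1.43)

Cross-section at z=1.5: (-4.35,-2.39) (0.06,-4.85) (4.71,-3.85) (3.72,0.80) (1.99,4.31) (-4.61,3.39) (-4.68,1.43)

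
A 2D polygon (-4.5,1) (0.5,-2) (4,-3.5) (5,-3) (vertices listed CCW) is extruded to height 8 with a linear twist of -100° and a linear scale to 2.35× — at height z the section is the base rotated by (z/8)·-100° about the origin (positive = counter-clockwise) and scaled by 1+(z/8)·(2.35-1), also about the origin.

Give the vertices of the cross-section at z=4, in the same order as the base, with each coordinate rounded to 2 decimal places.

Cross-section at z=4: (-3.56,6.85) (-2.03,-2.79) (-0.18,-8.90) (1.53,-9.65)

t = z/height = 4/8 = 0.5
s = 1 + (scale-1)·z/height = 1 + (2.35-1)·4/8 = 1.675000
θ = twist·z/height = -100°·4/8 = -50.0000° = -0.872665 rad
cos θ = 0.642788, sin θ = -0.766044 (intermediates below are computed at full precision and shown rounded to 5 d.p.)
v1: (-4.5,1) → rotate → (-2.12650,4.08999) → ×s → (-3.56189,6.85073) → (-3.56,6.85)
v2: (0.5,-2) → rotate → (-1.21070,-1.66860) → ×s → (-2.02791,-2.79490) → (-2.03,-2.79)
v3: (4,-3.5) → rotate → (-0.11001,-5.31393) → ×s → (-0.18426,-8.90084) → (-0.18,-8.90)
v4: (5,-3) → rotate → (0.91580,-5.75859) → ×s → (1.53397,-9.64563) → (1.53,-9.65)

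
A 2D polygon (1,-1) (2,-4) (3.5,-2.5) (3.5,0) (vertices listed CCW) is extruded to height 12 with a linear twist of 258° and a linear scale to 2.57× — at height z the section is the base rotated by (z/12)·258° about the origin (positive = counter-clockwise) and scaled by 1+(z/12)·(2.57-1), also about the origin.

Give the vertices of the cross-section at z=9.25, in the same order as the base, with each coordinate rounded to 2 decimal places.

t = z/height = 9.25/12 = 0.770833
s = 1 + (scale-1)·z/height = 1 + (2.57-1)·9.25/12 = 2.210208
θ = twist·z/height = 258°·9.25/12 = 198.8750° = 3.471024 rad
cos θ = -0.946227, sin θ = -0.323505 (intermediates below are computed at full precision and shown rounded to 5 d.p.)
v1: (1,-1) → rotate → (-1.26973,0.62272) → ×s → (-2.80637,1.37635) → (-2.81,1.38)
v2: (2,-4) → rotate → (-3.18647,3.13790) → ×s → (-7.04277,6.93541) → (-7.04,6.94)
v3: (3.5,-2.5) → rotate → (-4.12055,1.23330) → ×s → (-9.10728,2.72585) → (-9.11,2.73)
v4: (3.5,0) → rotate → (-3.31179,-1.13227) → ×s → (-7.31975,-2.50254) → (-7.32,-2.50)

Cross-section at z=9.25: (-2.81,1.38) (-7.04,6.94) (-9.11,2.73) (-7.32,-2.50)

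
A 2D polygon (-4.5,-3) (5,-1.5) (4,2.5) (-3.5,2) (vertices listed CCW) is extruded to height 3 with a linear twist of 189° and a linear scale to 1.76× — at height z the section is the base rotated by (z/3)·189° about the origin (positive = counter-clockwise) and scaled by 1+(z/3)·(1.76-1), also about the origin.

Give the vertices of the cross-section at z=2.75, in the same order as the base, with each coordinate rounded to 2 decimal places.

t = z/height = 2.75/3 = 0.916667
s = 1 + (scale-1)·z/height = 1 + (1.76-1)·2.75/3 = 1.696667
θ = twist·z/height = 189°·2.75/3 = 173.2500° = 3.023783 rad
cos θ = -0.993068, sin θ = 0.117537 (intermediates below are computed at full precision and shown rounded to 5 d.p.)
v1: (-4.5,-3) → rotate → (4.82142,2.45029) → ×s → (8.18034,4.15732) → (8.18,4.16)
v2: (5,-1.5) → rotate → (-4.78904,2.07729) → ×s → (-8.12540,3.52447) → (-8.13,3.52)
v3: (4,2.5) → rotate → (-4.26612,-2.01252) → ×s → (-7.23818,-3.41458) → (-7.24,-3.41)
v4: (-3.5,2) → rotate → (3.24066,-2.39752) → ×s → (5.49833,-4.06779) → (5.50,-4.07)

Cross-section at z=2.75: (8.18,4.16) (-8.13,3.52) (-7.24,-3.41) (5.50,-4.07)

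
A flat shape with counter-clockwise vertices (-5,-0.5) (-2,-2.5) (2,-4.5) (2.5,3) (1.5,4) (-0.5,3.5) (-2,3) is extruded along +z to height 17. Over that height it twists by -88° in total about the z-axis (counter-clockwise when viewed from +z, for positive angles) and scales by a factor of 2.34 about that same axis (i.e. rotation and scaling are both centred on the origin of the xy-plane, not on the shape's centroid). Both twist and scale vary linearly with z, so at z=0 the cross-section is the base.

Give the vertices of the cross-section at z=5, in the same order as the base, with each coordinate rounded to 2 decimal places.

t = z/height = 5/17 = 0.294118
s = 1 + (scale-1)·z/height = 1 + (2.34-1)·5/17 = 1.394118
θ = twist·z/height = -88°·5/17 = -25.8824° = -0.451732 rad
cos θ = 0.899692, sin θ = -0.436525 (intermediates below are computed at full precision and shown rounded to 5 d.p.)
v1: (-5,-0.5) → rotate → (-4.71672,1.73278) → ×s → (-6.57567,2.41570) → (-6.58,2.42)
v2: (-2,-2.5) → rotate → (-2.89070,-1.37618) → ×s → (-4.02997,-1.91856) → (-4.03,-1.92)
v3: (2,-4.5) → rotate → (-0.16498,-4.92166) → ×s → (-0.23000,-6.86138) → (-0.23,-6.86)
v4: (2.5,3) → rotate → (3.55880,1.60777) → ×s → (4.96139,2.24141) → (4.96,2.24)
v5: (1.5,4) → rotate → (3.09564,2.94398) → ×s → (4.31568,4.10426) → (4.32,4.10)
v6: (-0.5,3.5) → rotate → (1.07799,3.36719) → ×s → (1.50285,4.69425) → (1.50,4.69)
v7: (-2,3) → rotate → (-0.48981,3.57213) → ×s → (-0.68285,4.97996) → (-0.68,4.98)

Cross-section at z=5: (-6.58,2.42) (-4.03,-1.92) (-0.23,-6.86) (4.96,2.24) (4.32,4.10) (1.50,4.69) (-0.68,4.98)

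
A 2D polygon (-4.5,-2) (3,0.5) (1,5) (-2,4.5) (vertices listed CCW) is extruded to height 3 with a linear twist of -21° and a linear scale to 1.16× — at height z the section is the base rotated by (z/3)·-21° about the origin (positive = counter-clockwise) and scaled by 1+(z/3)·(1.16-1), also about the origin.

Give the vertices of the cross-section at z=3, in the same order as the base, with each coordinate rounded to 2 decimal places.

Cross-section at z=3: (-5.70,-0.30) (3.46,-0.71) (3.16,5.00) (-0.30,5.70)

t = z/height = 3/3 = 1
s = 1 + (scale-1)·z/height = 1 + (1.16-1)·3/3 = 1.160000
θ = twist·z/height = -21°·3/3 = -21.0000° = -0.366519 rad
cos θ = 0.933580, sin θ = -0.358368 (intermediates below are computed at full precision and shown rounded to 5 d.p.)
v1: (-4.5,-2) → rotate → (-4.91785,-0.25451) → ×s → (-5.70470,-0.29523) → (-5.70,-0.30)
v2: (3,0.5) → rotate → (2.97993,-0.60831) → ×s → (3.45671,-0.70564) → (3.46,-0.71)
v3: (1,5) → rotate → (2.72542,4.30953) → ×s → (3.16149,4.99906) → (3.16,5.00)
v4: (-2,4.5) → rotate → (-0.25451,4.91785) → ×s → (-0.29523,5.70470) → (-0.30,5.70)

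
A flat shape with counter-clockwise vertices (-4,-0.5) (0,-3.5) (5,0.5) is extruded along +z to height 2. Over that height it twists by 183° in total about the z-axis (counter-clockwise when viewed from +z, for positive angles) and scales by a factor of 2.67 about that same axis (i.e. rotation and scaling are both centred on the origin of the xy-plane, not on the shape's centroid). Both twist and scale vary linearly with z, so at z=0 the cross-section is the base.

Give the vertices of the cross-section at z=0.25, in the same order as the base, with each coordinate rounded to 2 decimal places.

Cross-section at z=0.25: (-4.22,-2.44) (1.64,-3.90) (5.33,2.91)

t = z/height = 0.25/2 = 0.125
s = 1 + (scale-1)·z/height = 1 + (2.67-1)·0.25/2 = 1.208750
θ = twist·z/height = 183°·0.25/2 = 22.8750° = 0.399244 rad
cos θ = 0.921355, sin θ = 0.388722 (intermediates below are computed at full precision and shown rounded to 5 d.p.)
v1: (-4,-0.5) → rotate → (-3.49106,-2.01557) → ×s → (-4.21982,-2.43631) → (-4.22,-2.44)
v2: (0,-3.5) → rotate → (1.36053,-3.22474) → ×s → (1.64454,-3.89791) → (1.64,-3.90)
v3: (5,0.5) → rotate → (4.41241,2.40429) → ×s → (5.33351,2.90618) → (5.33,2.91)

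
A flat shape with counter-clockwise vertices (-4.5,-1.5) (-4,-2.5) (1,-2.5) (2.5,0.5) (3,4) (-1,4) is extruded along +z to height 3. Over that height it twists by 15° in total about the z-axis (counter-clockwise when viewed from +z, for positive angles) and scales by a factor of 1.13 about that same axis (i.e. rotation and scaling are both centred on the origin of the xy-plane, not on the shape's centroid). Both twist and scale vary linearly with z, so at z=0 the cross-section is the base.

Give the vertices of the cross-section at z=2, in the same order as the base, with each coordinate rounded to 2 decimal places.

Cross-section at z=2: (-4.53,-2.45) (-3.81,-3.43) (1.54,-2.49) (2.58,1.01) (2.46,4.85) (-1.82,4.09)

t = z/height = 2/3 = 0.666667
s = 1 + (scale-1)·z/height = 1 + (1.13-1)·2/3 = 1.086667
θ = twist·z/height = 15°·2/3 = 10.0000° = 0.174533 rad
cos θ = 0.984808, sin θ = 0.173648 (intermediates below are computed at full precision and shown rounded to 5 d.p.)
v1: (-4.5,-1.5) → rotate → (-4.17116,-2.25863) → ×s → (-4.53266,-2.45438) → (-4.53,-2.45)
v2: (-4,-2.5) → rotate → (-3.50511,-3.15661) → ×s → (-3.80889,-3.43019) → (-3.81,-3.43)
v3: (1,-2.5) → rotate → (1.41893,-2.28837) → ×s → (1.54190,-2.48670) → (1.54,-2.49)
v4: (2.5,0.5) → rotate → (2.37520,0.92652) → ×s → (2.58105,1.00682) → (2.58,1.01)
v5: (3,4) → rotate → (2.25983,4.46018) → ×s → (2.45568,4.84672) → (2.46,4.85)
v6: (-1,4) → rotate → (-1.67940,3.76558) → ×s → (-1.82495,4.09193) → (-1.82,4.09)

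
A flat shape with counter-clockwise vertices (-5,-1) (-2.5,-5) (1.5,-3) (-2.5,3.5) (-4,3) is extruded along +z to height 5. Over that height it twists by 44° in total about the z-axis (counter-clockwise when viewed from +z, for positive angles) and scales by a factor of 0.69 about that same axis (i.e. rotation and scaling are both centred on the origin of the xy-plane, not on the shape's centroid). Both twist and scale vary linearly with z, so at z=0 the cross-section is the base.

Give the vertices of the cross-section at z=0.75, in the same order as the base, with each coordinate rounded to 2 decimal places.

t = z/height = 0.75/5 = 0.15
s = 1 + (scale-1)·z/height = 1 + (0.69-1)·0.75/5 = 0.953500
θ = twist·z/height = 44°·0.75/5 = 6.6000° = 0.115192 rad
cos θ = 0.993373, sin θ = 0.114937 (intermediates below are computed at full precision and shown rounded to 5 d.p.)
v1: (-5,-1) → rotate → (-4.85193,-1.56806) → ×s → (-4.62631,-1.49514) → (-4.63,-1.50)
v2: (-2.5,-5) → rotate → (-1.90875,-5.25421) → ×s → (-1.81999,-5.00989) → (-1.82,-5.01)
v3: (1.5,-3) → rotate → (1.83487,-2.80771) → ×s → (1.74955,-2.67715) → (1.75,-2.68)
v4: (-2.5,3.5) → rotate → (-2.88571,3.18946) → ×s → (-2.75153,3.04115) → (-2.75,3.04)
v5: (-4,3) → rotate → (-4.31830,2.52037) → ×s → (-4.11750,2.40317) → (-4.12,2.40)

Cross-section at z=0.75: (-4.63,-1.50) (-1.82,-5.01) (1.75,-2.68) (-2.75,3.04) (-4.12,2.40)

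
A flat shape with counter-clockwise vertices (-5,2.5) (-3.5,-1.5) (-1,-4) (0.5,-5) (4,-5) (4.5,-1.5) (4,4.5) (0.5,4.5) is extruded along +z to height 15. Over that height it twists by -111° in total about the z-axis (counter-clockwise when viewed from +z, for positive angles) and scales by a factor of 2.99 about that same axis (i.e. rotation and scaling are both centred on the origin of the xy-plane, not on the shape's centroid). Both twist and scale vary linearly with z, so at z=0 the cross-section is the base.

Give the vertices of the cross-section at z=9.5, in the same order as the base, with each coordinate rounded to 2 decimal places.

Cross-section at z=9.5: (1.51,12.55) (-5.86,6.31) (-9.27,-0.92) (-10.26,-4.87) (-7.59,-12.32) (0.24,-10.72) (12.62,-5.08) (9.96,2.36)

t = z/height = 9.5/15 = 0.633333
s = 1 + (scale-1)·z/height = 1 + (2.99-1)·9.5/15 = 2.260333
θ = twist·z/height = -111°·9.5/15 = -70.3000° = -1.226966 rad
cos θ = 0.337095, sin θ = -0.941471 (intermediates below are computed at full precision and shown rounded to 5 d.p.)
v1: (-5,2.5) → rotate → (0.66820,5.55009) → ×s → (1.51035,12.54506) → (1.51,12.55)
v2: (-3.5,-1.5) → rotate → (-2.59204,2.78950) → ×s → (-5.85887,6.30521) → (-5.86,6.31)
v3: (-1,-4) → rotate → (-4.10298,-0.40691) → ×s → (-9.27410,-0.91975) → (-9.27,-0.92)
v4: (0.5,-5) → rotate → (-4.53881,-2.15621) → ×s → (-10.25921,-4.87376) → (-10.26,-4.87)
v5: (4,-5) → rotate → (-3.35897,-5.45136) → ×s → (-7.59240,-12.32189) → (-7.59,-12.32)
v6: (4.5,-1.5) → rotate → (0.10472,-4.74226) → ×s → (0.23671,-10.71909) → (0.24,-10.72)
v7: (4,4.5) → rotate → (5.58500,-2.24895) → ×s → (12.62396,-5.08338) → (12.62,-5.08)
v8: (0.5,4.5) → rotate → (4.40517,1.04619) → ×s → (9.95714,2.36475) → (9.96,2.36)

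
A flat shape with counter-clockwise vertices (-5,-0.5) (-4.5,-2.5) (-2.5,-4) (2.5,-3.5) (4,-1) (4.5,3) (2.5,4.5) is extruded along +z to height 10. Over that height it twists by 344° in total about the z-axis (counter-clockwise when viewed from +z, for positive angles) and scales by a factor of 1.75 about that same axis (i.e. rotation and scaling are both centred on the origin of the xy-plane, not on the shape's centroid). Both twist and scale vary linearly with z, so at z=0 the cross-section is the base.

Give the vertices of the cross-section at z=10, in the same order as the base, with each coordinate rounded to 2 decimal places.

t = z/height = 10/10 = 1
s = 1 + (scale-1)·z/height = 1 + (1.75-1)·10/10 = 1.750000
θ = twist·z/height = 344°·10/10 = 344.0000° = 6.003933 rad
cos θ = 0.961262, sin θ = -0.275637 (intermediates below are computed at full precision and shown rounded to 5 d.p.)
v1: (-5,-0.5) → rotate → (-4.94413,0.89756) → ×s → (-8.65222,1.57072) → (-8.65,1.57)
v2: (-4.5,-2.5) → rotate → (-5.01477,-1.16279) → ×s → (-8.77585,-2.03488) → (-8.78,-2.03)
v3: (-2.5,-4) → rotate → (-3.50570,-3.15595) → ×s → (-6.13498,-5.52292) → (-6.13,-5.52)
v4: (2.5,-3.5) → rotate → (1.43842,-4.05351) → ×s → (2.51724,-7.09364) → (2.52,-7.09)
v5: (4,-1) → rotate → (3.56941,-2.06381) → ×s → (6.24647,-3.61167) → (6.25,-3.61)
v6: (4.5,3) → rotate → (5.15259,1.64342) → ×s → (9.01703,2.87598) → (9.02,2.88)
v7: (2.5,4.5) → rotate → (3.64352,3.63658) → ×s → (6.37616,6.36402) → (6.38,6.36)

Cross-section at z=10: (-8.65,1.57) (-8.78,-2.03) (-6.13,-5.52) (2.52,-7.09) (6.25,-3.61) (9.02,2.88) (6.38,6.36)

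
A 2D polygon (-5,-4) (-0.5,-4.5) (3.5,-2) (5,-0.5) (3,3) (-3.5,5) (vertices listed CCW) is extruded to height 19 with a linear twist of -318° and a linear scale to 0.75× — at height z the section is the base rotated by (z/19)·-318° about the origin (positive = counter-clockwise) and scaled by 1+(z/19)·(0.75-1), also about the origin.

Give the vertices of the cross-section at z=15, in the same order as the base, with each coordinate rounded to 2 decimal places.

Cross-section at z=15: (4.34,-2.75) (3.55,0.79) (0.61,3.18) (-0.92,3.93) (-3.06,1.50) (-2.88,-3.96)

t = z/height = 15/19 = 0.789474
s = 1 + (scale-1)·z/height = 1 + (0.75-1)·15/19 = 0.802632
θ = twist·z/height = -318°·15/19 = -251.0526° = -4.381695 rad
cos θ = -0.324699, sin θ = 0.945817 (intermediates below are computed at full precision and shown rounded to 5 d.p.)
v1: (-5,-4) → rotate → (5.40677,-3.43029) → ×s → (4.33964,-2.75326) → (4.34,-2.75)
v2: (-0.5,-4.5) → rotate → (4.41853,0.98824) → ×s → (3.54645,0.79319) → (3.55,0.79)
v3: (3.5,-2) → rotate → (0.75519,3.95976) → ×s → (0.60614,3.17823) → (0.61,3.18)
v4: (5,-0.5) → rotate → (-1.15059,4.89144) → ×s → (-0.92350,3.92602) → (-0.92,3.93)
v5: (3,3) → rotate → (-3.81155,1.86335) → ×s → (-3.05927,1.49559) → (-3.06,1.50)
v6: (-3.5,5) → rotate → (-3.59264,-4.93386) → ×s → (-2.88356,-3.96007) → (-2.88,-3.96)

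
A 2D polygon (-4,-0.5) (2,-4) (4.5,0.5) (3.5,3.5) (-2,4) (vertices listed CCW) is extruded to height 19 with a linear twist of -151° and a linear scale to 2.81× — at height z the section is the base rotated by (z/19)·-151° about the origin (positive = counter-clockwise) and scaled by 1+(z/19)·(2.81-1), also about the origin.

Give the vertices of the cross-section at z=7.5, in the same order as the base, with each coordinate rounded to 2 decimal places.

Cross-section at z=7.5: (-4.21,5.48) (-4.18,-6.43) (4.64,-6.22) (8.21,-2.14) (4.18,6.43)

t = z/height = 7.5/19 = 0.394737
s = 1 + (scale-1)·z/height = 1 + (2.81-1)·7.5/19 = 1.714474
θ = twist·z/height = -151°·7.5/19 = -59.6053° = -1.040308 rad
cos θ = 0.505955, sin θ = -0.862560 (intermediates below are computed at full precision and shown rounded to 5 d.p.)
v1: (-4,-0.5) → rotate → (-2.45510,3.19726) → ×s → (-4.20920,5.48162) → (-4.21,5.48)
v2: (2,-4) → rotate → (-2.43833,-3.74894) → ×s → (-4.18046,-6.42746) → (-4.18,-6.43)
v3: (4.5,0.5) → rotate → (2.70808,-3.62854) → ×s → (4.64292,-6.22104) → (4.64,-6.22)
v4: (3.5,3.5) → rotate → (4.78980,-1.24812) → ×s → (8.21199,-2.13987) → (8.21,-2.14)
v5: (-2,4) → rotate → (2.43833,3.74894) → ×s → (4.18046,6.42746) → (4.18,6.43)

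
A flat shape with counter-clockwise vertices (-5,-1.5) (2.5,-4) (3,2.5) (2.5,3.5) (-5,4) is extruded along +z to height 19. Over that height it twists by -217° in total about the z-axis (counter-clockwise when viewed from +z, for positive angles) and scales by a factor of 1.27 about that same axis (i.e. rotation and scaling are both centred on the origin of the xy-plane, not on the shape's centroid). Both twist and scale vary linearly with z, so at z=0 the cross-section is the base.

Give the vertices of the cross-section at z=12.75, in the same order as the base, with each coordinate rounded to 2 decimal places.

Cross-section at z=12.75: (3.87,4.80) (-5.11,2.23) (-1.26,-4.44) (-0.10,-5.08) (7.54,-0.56)

t = z/height = 12.75/19 = 0.671053
s = 1 + (scale-1)·z/height = 1 + (1.27-1)·12.75/19 = 1.181184
θ = twist·z/height = -217°·12.75/19 = -145.6184° = -2.541521 rad
cos θ = -0.825295, sin θ = -0.564702 (intermediates below are computed at full precision and shown rounded to 5 d.p.)
v1: (-5,-1.5) → rotate → (3.27942,4.06145) → ×s → (3.87360,4.79732) → (3.87,4.80)
v2: (2.5,-4) → rotate → (-4.32204,1.88943) → ×s → (-5.10513,2.23176) → (-5.11,2.23)
v3: (3,2.5) → rotate → (-1.06413,-3.75734) → ×s → (-1.25693,-4.43811) → (-1.26,-4.44)
v4: (2.5,3.5) → rotate → (-0.08678,-4.30029) → ×s → (-0.10251,-5.07943) → (-0.10,-5.08)
v5: (-5,4) → rotate → (6.38528,-0.47767) → ×s → (7.54219,-0.56422) → (7.54,-0.56)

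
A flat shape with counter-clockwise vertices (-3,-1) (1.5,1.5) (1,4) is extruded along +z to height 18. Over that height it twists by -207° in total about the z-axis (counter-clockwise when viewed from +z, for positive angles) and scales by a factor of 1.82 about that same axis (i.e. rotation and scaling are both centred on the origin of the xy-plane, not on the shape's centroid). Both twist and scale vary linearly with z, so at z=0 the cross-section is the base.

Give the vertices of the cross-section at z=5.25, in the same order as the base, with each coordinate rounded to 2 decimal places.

t = z/height = 5.25/18 = 0.291667
s = 1 + (scale-1)·z/height = 1 + (1.82-1)·5.25/18 = 1.239167
θ = twist·z/height = -207°·5.25/18 = -60.3750° = -1.053743 rad
cos θ = 0.494321, sin θ = -0.869279 (intermediates below are computed at full precision and shown rounded to 5 d.p.)
v1: (-3,-1) → rotate → (-2.35224,2.11352) → ×s → (-2.91482,2.61900) → (-2.91,2.62)
v2: (1.5,1.5) → rotate → (2.04540,-0.56244) → ×s → (2.53459,-0.69695) → (2.53,-0.70)
v3: (1,4) → rotate → (3.97144,1.10801) → ×s → (4.92127,1.37300) → (4.92,1.37)

Cross-section at z=5.25: (-2.91,2.62) (2.53,-0.70) (4.92,1.37)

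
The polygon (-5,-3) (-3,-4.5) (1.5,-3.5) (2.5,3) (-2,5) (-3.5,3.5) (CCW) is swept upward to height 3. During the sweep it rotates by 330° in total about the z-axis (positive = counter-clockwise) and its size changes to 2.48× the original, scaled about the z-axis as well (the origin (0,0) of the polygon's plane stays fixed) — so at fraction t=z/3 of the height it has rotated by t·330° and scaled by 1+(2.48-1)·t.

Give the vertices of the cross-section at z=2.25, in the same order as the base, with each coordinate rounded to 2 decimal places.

Cross-section at z=2.25: (-1.81,12.17) (-6.35,9.48) (-8.03,-0.10) (3.83,-7.30) (11.36,-0.14) (9.65,4.00)

t = z/height = 2.25/3 = 0.75
s = 1 + (scale-1)·z/height = 1 + (2.48-1)·2.25/3 = 2.110000
θ = twist·z/height = 330°·2.25/3 = 247.5000° = 4.319690 rad
cos θ = -0.382683, sin θ = -0.923880 (intermediates below are computed at full precision and shown rounded to 5 d.p.)
v1: (-5,-3) → rotate → (-0.85822,5.76745) → ×s → (-1.81085,12.16932) → (-1.81,12.17)
v2: (-3,-4.5) → rotate → (-3.00941,4.49371) → ×s → (-6.34985,9.48174) → (-6.35,9.48)
v3: (1.5,-3.5) → rotate → (-3.80760,-0.04643) → ×s → (-8.03404,-0.09796) → (-8.03,-0.10)
v4: (2.5,3) → rotate → (1.81493,-3.45775) → ×s → (3.82950,-7.29585) → (3.83,-7.30)
v5: (-2,5) → rotate → (5.38476,-0.06566) → ×s → (11.36185,-0.13854) → (11.36,-0.14)
v6: (-3.5,3.5) → rotate → (4.57297,1.89419) → ×s → (9.64897,3.99673) → (9.65,4.00)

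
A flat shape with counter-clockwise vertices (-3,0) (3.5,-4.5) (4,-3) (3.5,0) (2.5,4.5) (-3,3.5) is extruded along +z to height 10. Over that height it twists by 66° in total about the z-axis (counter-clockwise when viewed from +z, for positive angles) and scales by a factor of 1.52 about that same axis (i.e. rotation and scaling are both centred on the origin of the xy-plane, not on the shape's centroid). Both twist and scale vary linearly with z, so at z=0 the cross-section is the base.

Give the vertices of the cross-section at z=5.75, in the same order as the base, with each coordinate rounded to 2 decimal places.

t = z/height = 5.75/10 = 0.575
s = 1 + (scale-1)·z/height = 1 + (1.52-1)·5.75/10 = 1.299000
θ = twist·z/height = 66°·5.75/10 = 37.9500° = 0.662352 rad
cos θ = 0.788548, sin θ = 0.614974 (intermediates below are computed at full precision and shown rounded to 5 d.p.)
v1: (-3,0) → rotate → (-2.36564,-1.84492) → ×s → (-3.07297,-2.39655) → (-3.07,-2.40)
v2: (3.5,-4.5) → rotate → (5.52730,-1.39606) → ×s → (7.17996,-1.81348) → (7.18,-1.81)
v3: (4,-3) → rotate → (4.99911,0.09425) → ×s → (6.49385,0.12243) → (6.49,0.12)
v4: (3.5,0) → rotate → (2.75992,2.15241) → ×s → (3.58513,2.79598) → (3.59,2.80)
v5: (2.5,4.5) → rotate → (-0.79601,5.08590) → ×s → (-1.03402,6.60658) → (-1.03,6.61)
v6: (-3,3.5) → rotate → (-4.51805,0.91500) → ×s → (-5.86895,1.18858) → (-5.87,1.19)

Cross-section at z=5.75: (-3.07,-2.40) (7.18,-1.81) (6.49,0.12) (3.59,2.80) (-1.03,6.61) (-5.87,1.19)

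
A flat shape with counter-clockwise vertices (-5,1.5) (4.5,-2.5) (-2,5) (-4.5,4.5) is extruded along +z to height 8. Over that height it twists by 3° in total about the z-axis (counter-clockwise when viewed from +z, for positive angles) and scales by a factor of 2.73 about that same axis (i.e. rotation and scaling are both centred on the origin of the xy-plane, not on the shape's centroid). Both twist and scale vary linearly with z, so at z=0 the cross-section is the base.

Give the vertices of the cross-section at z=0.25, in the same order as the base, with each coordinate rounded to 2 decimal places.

Cross-section at z=0.25: (-5.27,1.57) (4.75,-2.63) (-2.12,5.27) (-4.75,4.74)

t = z/height = 0.25/8 = 0.03125
s = 1 + (scale-1)·z/height = 1 + (2.73-1)·0.25/8 = 1.054063
θ = twist·z/height = 3°·0.25/8 = 0.0938° = 0.001636 rad
cos θ = 0.999999, sin θ = 0.001636 (intermediates below are computed at full precision and shown rounded to 5 d.p.)
v1: (-5,1.5) → rotate → (-5.00245,1.49182) → ×s → (-5.27289,1.57247) → (-5.27,1.57)
v2: (4.5,-2.5) → rotate → (4.50408,-2.49263) → ×s → (4.74759,-2.62739) → (4.75,-2.63)
v3: (-2,5) → rotate → (-2.00818,4.99672) → ×s → (-2.11675,5.26686) → (-2.12,5.27)
v4: (-4.5,4.5) → rotate → (-4.50736,4.49263) → ×s → (-4.75104,4.73551) → (-4.75,4.74)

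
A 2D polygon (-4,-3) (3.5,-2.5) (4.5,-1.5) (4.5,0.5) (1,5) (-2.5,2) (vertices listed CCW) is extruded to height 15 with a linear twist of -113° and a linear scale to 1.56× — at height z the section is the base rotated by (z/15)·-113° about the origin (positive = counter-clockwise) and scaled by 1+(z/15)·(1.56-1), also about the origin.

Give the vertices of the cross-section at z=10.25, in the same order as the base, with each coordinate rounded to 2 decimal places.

t = z/height = 10.25/15 = 0.683333
s = 1 + (scale-1)·z/height = 1 + (1.56-1)·10.25/15 = 1.382667
θ = twist·z/height = -113°·10.25/15 = -77.2167° = -1.347685 rad
cos θ = 0.221265, sin θ = -0.975214 (intermediates below are computed at full precision and shown rounded to 5 d.p.)
v1: (-4,-3) → rotate → (-3.81070,3.23706) → ×s → (-5.26893,4.47578) → (-5.27,4.48)
v2: (3.5,-2.5) → rotate → (-1.66361,-3.96641) → ×s → (-2.30021,-5.48422) → (-2.30,-5.48)
v3: (4.5,-1.5) → rotate → (-0.46713,-4.72036) → ×s → (-0.64588,-6.52668) → (-0.65,-6.53)
v4: (4.5,0.5) → rotate → (1.48330,-4.27783) → ×s → (2.05091,-5.91481) → (2.05,-5.91)
v5: (1,5) → rotate → (5.09733,0.13111) → ×s → (7.04791,0.18128) → (7.05,0.18)
v6: (-2.5,2) → rotate → (1.39727,2.88056) → ×s → (1.93195,3.98286) → (1.93,3.98)

Cross-section at z=10.25: (-5.27,4.48) (-2.30,-5.48) (-0.65,-6.53) (2.05,-5.91) (7.05,0.18) (1.93,3.98)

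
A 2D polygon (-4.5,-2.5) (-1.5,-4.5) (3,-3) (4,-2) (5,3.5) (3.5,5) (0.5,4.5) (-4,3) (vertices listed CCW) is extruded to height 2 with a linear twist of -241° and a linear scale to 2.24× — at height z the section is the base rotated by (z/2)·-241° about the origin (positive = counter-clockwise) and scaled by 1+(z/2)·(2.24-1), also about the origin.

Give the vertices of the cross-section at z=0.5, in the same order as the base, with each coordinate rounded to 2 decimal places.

Cross-section at z=0.5: (-5.77,3.49) (-6.09,-1.22) (-1.46,-5.36) (0.33,-5.85) (7.23,-3.41) (7.96,-0.73) (5.44,2.36) (0.81,6.50)

t = z/height = 0.5/2 = 0.25
s = 1 + (scale-1)·z/height = 1 + (2.24-1)·0.5/2 = 1.310000
θ = twist·z/height = -241°·0.5/2 = -60.2500° = -1.051561 rad
cos θ = 0.496217, sin θ = -0.868199 (intermediates below are computed at full precision and shown rounded to 5 d.p.)
v1: (-4.5,-2.5) → rotate → (-4.40347,2.66635) → ×s → (-5.76855,3.49292) → (-5.77,3.49)
v2: (-1.5,-4.5) → rotate → (-4.65122,-0.93068) → ×s → (-6.09310,-1.21919) → (-6.09,-1.22)
v3: (3,-3) → rotate → (-1.11595,-4.09325) → ×s → (-1.46189,-5.36215) → (-1.46,-5.36)
v4: (4,-2) → rotate → (0.24847,-4.46523) → ×s → (0.32549,-5.84945) → (0.33,-5.85)
v5: (5,3.5) → rotate → (5.51978,-2.60424) → ×s → (7.23091,-3.41155) → (7.23,-3.41)
v6: (3.5,5) → rotate → (6.07775,-0.55761) → ×s → (7.96185,-0.73047) → (7.96,-0.73)
v7: (0.5,4.5) → rotate → (4.15500,1.79887) → ×s → (5.44305,2.35653) → (5.44,2.36)
v8: (-4,3) → rotate → (0.61973,4.96144) → ×s → (0.81185,6.49949) → (0.81,6.50)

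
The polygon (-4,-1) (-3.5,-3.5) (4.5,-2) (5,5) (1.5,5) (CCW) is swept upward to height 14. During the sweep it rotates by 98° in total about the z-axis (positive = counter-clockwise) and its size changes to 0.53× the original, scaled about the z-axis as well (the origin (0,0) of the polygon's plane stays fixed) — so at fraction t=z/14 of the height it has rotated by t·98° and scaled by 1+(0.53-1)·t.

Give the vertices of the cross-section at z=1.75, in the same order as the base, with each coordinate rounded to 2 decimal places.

t = z/height = 1.75/14 = 0.125
s = 1 + (scale-1)·z/height = 1 + (0.53-1)·1.75/14 = 0.941250
θ = twist·z/height = 98°·1.75/14 = 12.2500° = 0.213803 rad
cos θ = 0.977231, sin θ = 0.212178 (intermediates below are computed at full precision and shown rounded to 5 d.p.)
v1: (-4,-1) → rotate → (-3.69675,-1.82594) → ×s → (-3.47956,-1.71867) → (-3.48,-1.72)
v2: (-3.5,-3.5) → rotate → (-2.67769,-4.16293) → ×s → (-2.52037,-3.91836) → (-2.52,-3.92)
v3: (4.5,-2) → rotate → (4.82190,-0.99966) → ×s → (4.53861,-0.94093) → (4.54,-0.94)
v4: (5,5) → rotate → (3.82527,5.94704) → ×s → (3.60053,5.59766) → (3.60,5.60)
v5: (1.5,5) → rotate → (0.40496,5.20442) → ×s → (0.38117,4.89866) → (0.38,4.90)

Cross-section at z=1.75: (-3.48,-1.72) (-2.52,-3.92) (4.54,-0.94) (3.60,5.60) (0.38,4.90)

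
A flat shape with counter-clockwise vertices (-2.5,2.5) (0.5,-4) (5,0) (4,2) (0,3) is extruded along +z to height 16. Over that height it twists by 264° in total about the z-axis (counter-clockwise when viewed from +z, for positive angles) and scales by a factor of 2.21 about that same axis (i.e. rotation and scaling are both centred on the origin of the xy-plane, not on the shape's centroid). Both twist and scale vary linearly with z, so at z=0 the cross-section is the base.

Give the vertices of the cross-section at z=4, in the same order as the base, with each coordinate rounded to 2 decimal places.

t = z/height = 4/16 = 0.25
s = 1 + (scale-1)·z/height = 1 + (2.21-1)·4/16 = 1.302500
θ = twist·z/height = 264°·4/16 = 66.0000° = 1.151917 rad
cos θ = 0.406737, sin θ = 0.913545 (intermediates below are computed at full precision and shown rounded to 5 d.p.)
v1: (-2.5,2.5) → rotate → (-3.30071,-1.26702) → ×s → (-4.29917,-1.65030) → (-4.30,-1.65)
v2: (0.5,-4) → rotate → (3.85755,-1.17017) → ×s → (5.02446,-1.52415) → (5.02,-1.52)
v3: (5,0) → rotate → (2.03368,4.56773) → ×s → (2.64887,5.94946) → (2.65,5.95)
v4: (4,2) → rotate → (-0.20014,4.46766) → ×s → (-0.26069,5.81912) → (-0.26,5.82)
v5: (0,3) → rotate → (-2.74064,1.22021) → ×s → (-3.56968,1.58932) → (-3.57,1.59)

Cross-section at z=4: (-4.30,-1.65) (5.02,-1.52) (2.65,5.95) (-0.26,5.82) (-3.57,1.59)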